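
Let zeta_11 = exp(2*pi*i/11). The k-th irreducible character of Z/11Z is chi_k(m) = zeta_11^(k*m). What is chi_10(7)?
chi_10(7) = zeta_11^70 = exp(8*I*pi/11)

Why: chi_10(7) = zeta_11^(10*7) = zeta_11^70. Since zeta_11^11 = 1, this equals zeta_11^4 = exp(2*pi*i*4/11) = exp(8*I*pi/11).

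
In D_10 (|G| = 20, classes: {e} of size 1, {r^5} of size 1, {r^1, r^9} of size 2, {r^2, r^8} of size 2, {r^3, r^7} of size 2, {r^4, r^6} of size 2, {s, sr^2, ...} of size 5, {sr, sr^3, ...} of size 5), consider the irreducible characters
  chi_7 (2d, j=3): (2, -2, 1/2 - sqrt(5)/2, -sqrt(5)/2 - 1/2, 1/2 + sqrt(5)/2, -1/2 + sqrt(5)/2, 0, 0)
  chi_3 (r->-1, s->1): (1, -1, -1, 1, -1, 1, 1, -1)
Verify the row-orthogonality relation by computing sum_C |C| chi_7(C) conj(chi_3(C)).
Sum = 0; so <chi_7, chi_3> = 0 (distinct irreducibles are orthogonal).

Derivation: Compute term by term over conjugacy classes (|C| * chi_7(C) * conj(chi_3(C))):
  1*(2)*conj(1) + 1*(-2)*conj(-1) + 2*(1/2 - sqrt(5)/2)*conj(-1) + 2*(-sqrt(5)/2 - 1/2)*conj(1) + 2*(1/2 + sqrt(5)/2)*conj(-1) + 2*(-1/2 + sqrt(5)/2)*conj(1) + 5*(0)*conj(1) + 5*(0)*conj(-1)
  = (2) + (2) + (-1 + sqrt(5)) + (-sqrt(5) - 1) + (-sqrt(5) - 1) + (-1 + sqrt(5)) + (0) + (0)
  = 0.
Dividing by |G| = 20 gives 0/20 = 0, matching the row-orthogonality relation <chi_7, chi_3> = [chi_7 = chi_3].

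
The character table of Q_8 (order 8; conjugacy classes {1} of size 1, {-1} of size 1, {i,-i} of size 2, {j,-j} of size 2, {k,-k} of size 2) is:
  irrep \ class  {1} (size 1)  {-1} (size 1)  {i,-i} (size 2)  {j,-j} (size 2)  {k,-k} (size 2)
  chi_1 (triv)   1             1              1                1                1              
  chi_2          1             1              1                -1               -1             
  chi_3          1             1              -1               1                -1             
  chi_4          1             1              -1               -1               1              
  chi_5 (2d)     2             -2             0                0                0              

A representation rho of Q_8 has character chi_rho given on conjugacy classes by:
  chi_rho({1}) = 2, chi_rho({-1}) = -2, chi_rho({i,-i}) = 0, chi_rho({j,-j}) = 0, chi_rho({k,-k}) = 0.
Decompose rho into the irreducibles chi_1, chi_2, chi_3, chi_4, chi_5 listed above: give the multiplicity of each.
Multiplicities: chi_1: 0, chi_2: 0, chi_3: 0, chi_4: 0, chi_5: 1.

Solution. Use <chi_rho, chi> = (1/|G|) sum_C |C| * chi_rho(C) * conj(chi(C)) with |G| = 8 for each irreducible chi in the table:
  <chi_rho, chi_1> = (1/8)[1*(2)*conj(1) + 1*(-2)*conj(1) + 2*(0)*conj(1) + 2*(0)*conj(1) + 2*(0)*conj(1)]
      = (1/8)[(2) + (-2) + (0) + (0) + (0)] = 0/8 = 0
  <chi_rho, chi_2> = (1/8)[1*(2)*conj(1) + 1*(-2)*conj(1) + 2*(0)*conj(1) + 2*(0)*conj(-1) + 2*(0)*conj(-1)]
      = (1/8)[(2) + (-2) + (0) + (0) + (0)] = 0/8 = 0
  <chi_rho, chi_3> = (1/8)[1*(2)*conj(1) + 1*(-2)*conj(1) + 2*(0)*conj(-1) + 2*(0)*conj(1) + 2*(0)*conj(-1)]
      = (1/8)[(2) + (-2) + (0) + (0) + (0)] = 0/8 = 0
  <chi_rho, chi_4> = (1/8)[1*(2)*conj(1) + 1*(-2)*conj(1) + 2*(0)*conj(-1) + 2*(0)*conj(-1) + 2*(0)*conj(1)]
      = (1/8)[(2) + (-2) + (0) + (0) + (0)] = 0/8 = 0
  <chi_rho, chi_5> = (1/8)[1*(2)*conj(2) + 1*(-2)*conj(-2) + 2*(0)*conj(0) + 2*(0)*conj(0) + 2*(0)*conj(0)]
      = (1/8)[(4) + (4) + (0) + (0) + (0)] = 8/8 = 1
Dimension check: dim(rho) = sum (mult * dim) = 0*1 + 0*1 + 0*1 + 0*1 + 1*2 = 2 = chi_rho(e) = 2.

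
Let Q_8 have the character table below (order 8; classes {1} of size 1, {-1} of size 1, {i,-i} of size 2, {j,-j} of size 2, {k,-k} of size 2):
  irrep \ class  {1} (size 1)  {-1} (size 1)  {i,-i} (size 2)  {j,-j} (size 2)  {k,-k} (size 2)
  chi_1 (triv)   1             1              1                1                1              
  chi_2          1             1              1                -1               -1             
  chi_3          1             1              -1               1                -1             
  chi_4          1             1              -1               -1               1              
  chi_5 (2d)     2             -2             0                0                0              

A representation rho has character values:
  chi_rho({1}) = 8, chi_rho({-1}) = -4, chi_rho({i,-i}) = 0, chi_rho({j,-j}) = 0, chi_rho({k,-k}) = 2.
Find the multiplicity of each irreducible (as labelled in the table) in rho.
Multiplicities: chi_1: 1, chi_2: 0, chi_3: 0, chi_4: 1, chi_5: 3.

Explanation: Use <chi_rho, chi> = (1/|G|) sum_C |C| * chi_rho(C) * conj(chi(C)) with |G| = 8 for each irreducible chi in the table:
  <chi_rho, chi_1> = (1/8)[1*(8)*conj(1) + 1*(-4)*conj(1) + 2*(0)*conj(1) + 2*(0)*conj(1) + 2*(2)*conj(1)]
      = (1/8)[(8) + (-4) + (0) + (0) + (4)] = 8/8 = 1
  <chi_rho, chi_2> = (1/8)[1*(8)*conj(1) + 1*(-4)*conj(1) + 2*(0)*conj(1) + 2*(0)*conj(-1) + 2*(2)*conj(-1)]
      = (1/8)[(8) + (-4) + (0) + (0) + (-4)] = 0/8 = 0
  <chi_rho, chi_3> = (1/8)[1*(8)*conj(1) + 1*(-4)*conj(1) + 2*(0)*conj(-1) + 2*(0)*conj(1) + 2*(2)*conj(-1)]
      = (1/8)[(8) + (-4) + (0) + (0) + (-4)] = 0/8 = 0
  <chi_rho, chi_4> = (1/8)[1*(8)*conj(1) + 1*(-4)*conj(1) + 2*(0)*conj(-1) + 2*(0)*conj(-1) + 2*(2)*conj(1)]
      = (1/8)[(8) + (-4) + (0) + (0) + (4)] = 8/8 = 1
  <chi_rho, chi_5> = (1/8)[1*(8)*conj(2) + 1*(-4)*conj(-2) + 2*(0)*conj(0) + 2*(0)*conj(0) + 2*(2)*conj(0)]
      = (1/8)[(16) + (8) + (0) + (0) + (0)] = 24/8 = 3
Dimension check: dim(rho) = sum (mult * dim) = 1*1 + 0*1 + 0*1 + 1*1 + 3*2 = 8 = chi_rho(e) = 8.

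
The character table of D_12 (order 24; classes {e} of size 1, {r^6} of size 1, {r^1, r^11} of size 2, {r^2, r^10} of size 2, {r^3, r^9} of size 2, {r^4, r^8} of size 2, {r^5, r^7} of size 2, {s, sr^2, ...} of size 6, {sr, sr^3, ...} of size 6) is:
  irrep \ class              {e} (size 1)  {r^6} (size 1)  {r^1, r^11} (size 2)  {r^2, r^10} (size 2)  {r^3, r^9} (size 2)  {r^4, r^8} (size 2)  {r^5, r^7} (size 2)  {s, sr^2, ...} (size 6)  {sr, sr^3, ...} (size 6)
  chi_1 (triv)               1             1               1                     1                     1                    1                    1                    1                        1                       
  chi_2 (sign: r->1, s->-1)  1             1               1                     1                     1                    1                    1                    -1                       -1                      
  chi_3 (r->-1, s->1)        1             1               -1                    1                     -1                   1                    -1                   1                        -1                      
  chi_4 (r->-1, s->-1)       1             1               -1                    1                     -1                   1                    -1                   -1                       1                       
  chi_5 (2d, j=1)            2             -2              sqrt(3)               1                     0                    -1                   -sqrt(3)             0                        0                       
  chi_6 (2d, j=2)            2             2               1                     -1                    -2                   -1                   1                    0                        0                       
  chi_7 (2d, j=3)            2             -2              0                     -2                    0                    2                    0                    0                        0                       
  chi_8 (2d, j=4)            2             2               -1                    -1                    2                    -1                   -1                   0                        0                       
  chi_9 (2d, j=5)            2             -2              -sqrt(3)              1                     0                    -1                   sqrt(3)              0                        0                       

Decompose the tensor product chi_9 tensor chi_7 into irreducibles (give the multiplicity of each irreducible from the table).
chi_9 tensor chi_7 = chi_6 + chi_8 (all other irreducibles have multiplicity 0).

Details: The character of a tensor product is the pointwise product (chi_9 * chi_7)(C) = chi_9(C) * chi_7(C):
  {e}: (2)*(2), {r^6}: (-2)*(-2), {r^1, r^11}: (-sqrt(3))*(0), {r^2, r^10}: (1)*(-2), {r^3, r^9}: (0)*(0), {r^4, r^8}: (-1)*(2), {r^5, r^7}: (sqrt(3))*(0), {s, sr^2, ...}: (0)*(0), {sr, sr^3, ...}: (0)*(0)
so (chi_9 * chi_7) takes values
  {e} -> 4, {r^6} -> 4, {r^1, r^11} -> 0, {r^2, r^10} -> -2, {r^3, r^9} -> 0, {r^4, r^8} -> -2, {r^5, r^7} -> 0, {s, sr^2, ...} -> 0, {sr, sr^3, ...} -> 0.
Now take the inner product of this character with each irreducible chi from the table, <chi_9*chi_7, chi> = (1/24) sum_C |C| (chi_9*chi_7)(C) conj(chi(C)):
  <chi_9*chi_7, chi_1> = (1/24)[1*(4)*conj(1) + 1*(4)*conj(1) + 2*(0)*conj(1) + 2*(-2)*conj(1) + 2*(0)*conj(1) + 2*(-2)*conj(1) + 2*(0)*conj(1) + 6*(0)*conj(1) + 6*(0)*conj(1)]
      = (1/24)[(4) + (4) + (0) + (-4) + (0) + (-4) + (0) + (0) + (0)] = 0/24 = 0
  <chi_9*chi_7, chi_2> = (1/24)[1*(4)*conj(1) + 1*(4)*conj(1) + 2*(0)*conj(1) + 2*(-2)*conj(1) + 2*(0)*conj(1) + 2*(-2)*conj(1) + 2*(0)*conj(1) + 6*(0)*conj(-1) + 6*(0)*conj(-1)]
      = (1/24)[(4) + (4) + (0) + (-4) + (0) + (-4) + (0) + (0) + (0)] = 0/24 = 0
  <chi_9*chi_7, chi_3> = (1/24)[1*(4)*conj(1) + 1*(4)*conj(1) + 2*(0)*conj(-1) + 2*(-2)*conj(1) + 2*(0)*conj(-1) + 2*(-2)*conj(1) + 2*(0)*conj(-1) + 6*(0)*conj(1) + 6*(0)*conj(-1)]
      = (1/24)[(4) + (4) + (0) + (-4) + (0) + (-4) + (0) + (0) + (0)] = 0/24 = 0
  <chi_9*chi_7, chi_4> = (1/24)[1*(4)*conj(1) + 1*(4)*conj(1) + 2*(0)*conj(-1) + 2*(-2)*conj(1) + 2*(0)*conj(-1) + 2*(-2)*conj(1) + 2*(0)*conj(-1) + 6*(0)*conj(-1) + 6*(0)*conj(1)]
      = (1/24)[(4) + (4) + (0) + (-4) + (0) + (-4) + (0) + (0) + (0)] = 0/24 = 0
  <chi_9*chi_7, chi_5> = (1/24)[1*(4)*conj(2) + 1*(4)*conj(-2) + 2*(0)*conj(sqrt(3)) + 2*(-2)*conj(1) + 2*(0)*conj(0) + 2*(-2)*conj(-1) + 2*(0)*conj(-sqrt(3)) + 6*(0)*conj(0) + 6*(0)*conj(0)]
      = (1/24)[(8) + (-8) + (0) + (-4) + (0) + (4) + (0) + (0) + (0)] = 0/24 = 0
  <chi_9*chi_7, chi_6> = (1/24)[1*(4)*conj(2) + 1*(4)*conj(2) + 2*(0)*conj(1) + 2*(-2)*conj(-1) + 2*(0)*conj(-2) + 2*(-2)*conj(-1) + 2*(0)*conj(1) + 6*(0)*conj(0) + 6*(0)*conj(0)]
      = (1/24)[(8) + (8) + (0) + (4) + (0) + (4) + (0) + (0) + (0)] = 24/24 = 1
  <chi_9*chi_7, chi_7> = (1/24)[1*(4)*conj(2) + 1*(4)*conj(-2) + 2*(0)*conj(0) + 2*(-2)*conj(-2) + 2*(0)*conj(0) + 2*(-2)*conj(2) + 2*(0)*conj(0) + 6*(0)*conj(0) + 6*(0)*conj(0)]
      = (1/24)[(8) + (-8) + (0) + (8) + (0) + (-8) + (0) + (0) + (0)] = 0/24 = 0
  <chi_9*chi_7, chi_8> = (1/24)[1*(4)*conj(2) + 1*(4)*conj(2) + 2*(0)*conj(-1) + 2*(-2)*conj(-1) + 2*(0)*conj(2) + 2*(-2)*conj(-1) + 2*(0)*conj(-1) + 6*(0)*conj(0) + 6*(0)*conj(0)]
      = (1/24)[(8) + (8) + (0) + (4) + (0) + (4) + (0) + (0) + (0)] = 24/24 = 1
  <chi_9*chi_7, chi_9> = (1/24)[1*(4)*conj(2) + 1*(4)*conj(-2) + 2*(0)*conj(-sqrt(3)) + 2*(-2)*conj(1) + 2*(0)*conj(0) + 2*(-2)*conj(-1) + 2*(0)*conj(sqrt(3)) + 6*(0)*conj(0) + 6*(0)*conj(0)]
      = (1/24)[(8) + (-8) + (0) + (-4) + (0) + (4) + (0) + (0) + (0)] = 0/24 = 0
Hence the multiplicities are chi_6: 1, chi_8: 1. Dimension check: dim(chi_9)*dim(chi_7) = 2*2 = 4 and sum (mult * dim) = 1*2 + 1*2 = 4.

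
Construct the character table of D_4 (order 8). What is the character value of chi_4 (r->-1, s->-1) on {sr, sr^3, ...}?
Conjugacy classes: {e} of size 1, {r^2} of size 1, {r^1, r^3} of size 2, {s, sr^2, ...} of size 2, {sr, sr^3, ...} of size 2.
Character table:
  irrep \ class              {e} (size 1)  {r^2} (size 1)  {r^1, r^3} (size 2)  {s, sr^2, ...} (size 2)  {sr, sr^3, ...} (size 2)
  chi_1 (triv)               1             1               1                    1                        1                       
  chi_2 (sign: r->1, s->-1)  1             1               1                    -1                       -1                      
  chi_3 (r->-1, s->1)        1             1               -1                   1                        -1                      
  chi_4 (r->-1, s->-1)       1             1               -1                   -1                       1                       
  chi_5 (2d, j=1)            2             -2              0                    0                        0                       

Spot check: chi_4 (r->-1, s->-1) on {sr, sr^3, ...} = 1.

Explanation: D_4 has order 2*4 = 8 with 5 conjugacy classes, hence 5 irreducibles. Sum of squared dims 1 + 1 + 1 + 1 + 4 = 8 = |G|. Linear characters come from the abelianisation; the 2-dimensional irreps have character r^k -> 2*cos(2*pi*j*k/4), reflections -> 0.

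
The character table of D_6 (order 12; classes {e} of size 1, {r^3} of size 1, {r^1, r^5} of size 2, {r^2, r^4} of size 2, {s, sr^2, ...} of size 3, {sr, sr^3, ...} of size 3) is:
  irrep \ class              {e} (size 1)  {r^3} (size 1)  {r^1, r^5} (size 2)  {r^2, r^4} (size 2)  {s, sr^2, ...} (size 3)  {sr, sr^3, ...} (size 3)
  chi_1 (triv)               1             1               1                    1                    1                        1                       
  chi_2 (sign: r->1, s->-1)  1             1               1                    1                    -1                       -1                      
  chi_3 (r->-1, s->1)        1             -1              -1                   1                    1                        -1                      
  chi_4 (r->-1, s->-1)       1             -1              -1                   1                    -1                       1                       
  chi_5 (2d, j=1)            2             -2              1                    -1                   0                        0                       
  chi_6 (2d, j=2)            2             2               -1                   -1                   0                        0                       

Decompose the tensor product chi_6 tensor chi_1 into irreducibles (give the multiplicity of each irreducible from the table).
chi_6 tensor chi_1 = chi_6 (all other irreducibles have multiplicity 0).

Derivation: The character of a tensor product is the pointwise product (chi_6 * chi_1)(C) = chi_6(C) * chi_1(C):
  {e}: (2)*(1), {r^3}: (2)*(1), {r^1, r^5}: (-1)*(1), {r^2, r^4}: (-1)*(1), {s, sr^2, ...}: (0)*(1), {sr, sr^3, ...}: (0)*(1)
so (chi_6 * chi_1) takes values
  {e} -> 2, {r^3} -> 2, {r^1, r^5} -> -1, {r^2, r^4} -> -1, {s, sr^2, ...} -> 0, {sr, sr^3, ...} -> 0.
Now take the inner product of this character with each irreducible chi from the table, <chi_6*chi_1, chi> = (1/12) sum_C |C| (chi_6*chi_1)(C) conj(chi(C)):
  <chi_6*chi_1, chi_1> = (1/12)[1*(2)*conj(1) + 1*(2)*conj(1) + 2*(-1)*conj(1) + 2*(-1)*conj(1) + 3*(0)*conj(1) + 3*(0)*conj(1)]
      = (1/12)[(2) + (2) + (-2) + (-2) + (0) + (0)] = 0/12 = 0
  <chi_6*chi_1, chi_2> = (1/12)[1*(2)*conj(1) + 1*(2)*conj(1) + 2*(-1)*conj(1) + 2*(-1)*conj(1) + 3*(0)*conj(-1) + 3*(0)*conj(-1)]
      = (1/12)[(2) + (2) + (-2) + (-2) + (0) + (0)] = 0/12 = 0
  <chi_6*chi_1, chi_3> = (1/12)[1*(2)*conj(1) + 1*(2)*conj(-1) + 2*(-1)*conj(-1) + 2*(-1)*conj(1) + 3*(0)*conj(1) + 3*(0)*conj(-1)]
      = (1/12)[(2) + (-2) + (2) + (-2) + (0) + (0)] = 0/12 = 0
  <chi_6*chi_1, chi_4> = (1/12)[1*(2)*conj(1) + 1*(2)*conj(-1) + 2*(-1)*conj(-1) + 2*(-1)*conj(1) + 3*(0)*conj(-1) + 3*(0)*conj(1)]
      = (1/12)[(2) + (-2) + (2) + (-2) + (0) + (0)] = 0/12 = 0
  <chi_6*chi_1, chi_5> = (1/12)[1*(2)*conj(2) + 1*(2)*conj(-2) + 2*(-1)*conj(1) + 2*(-1)*conj(-1) + 3*(0)*conj(0) + 3*(0)*conj(0)]
      = (1/12)[(4) + (-4) + (-2) + (2) + (0) + (0)] = 0/12 = 0
  <chi_6*chi_1, chi_6> = (1/12)[1*(2)*conj(2) + 1*(2)*conj(2) + 2*(-1)*conj(-1) + 2*(-1)*conj(-1) + 3*(0)*conj(0) + 3*(0)*conj(0)]
      = (1/12)[(4) + (4) + (2) + (2) + (0) + (0)] = 12/12 = 1
Hence the multiplicities are chi_6: 1. Dimension check: dim(chi_6)*dim(chi_1) = 2*1 = 2 and sum (mult * dim) = 1*2 = 2.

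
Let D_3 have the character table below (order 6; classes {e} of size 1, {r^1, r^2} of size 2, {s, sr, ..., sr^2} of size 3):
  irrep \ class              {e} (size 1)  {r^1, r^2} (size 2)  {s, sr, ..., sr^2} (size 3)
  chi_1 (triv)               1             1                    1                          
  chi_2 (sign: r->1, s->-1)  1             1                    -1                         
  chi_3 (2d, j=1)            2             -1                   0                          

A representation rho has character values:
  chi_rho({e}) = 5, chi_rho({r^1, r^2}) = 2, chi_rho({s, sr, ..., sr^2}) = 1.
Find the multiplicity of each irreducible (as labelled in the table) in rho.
Multiplicities: chi_1: 2, chi_2: 1, chi_3: 1.

Solution. Use <chi_rho, chi> = (1/|G|) sum_C |C| * chi_rho(C) * conj(chi(C)) with |G| = 6 for each irreducible chi in the table:
  <chi_rho, chi_1> = (1/6)[1*(5)*conj(1) + 2*(2)*conj(1) + 3*(1)*conj(1)]
      = (1/6)[(5) + (4) + (3)] = 12/6 = 2
  <chi_rho, chi_2> = (1/6)[1*(5)*conj(1) + 2*(2)*conj(1) + 3*(1)*conj(-1)]
      = (1/6)[(5) + (4) + (-3)] = 6/6 = 1
  <chi_rho, chi_3> = (1/6)[1*(5)*conj(2) + 2*(2)*conj(-1) + 3*(1)*conj(0)]
      = (1/6)[(10) + (-4) + (0)] = 6/6 = 1
Dimension check: dim(rho) = sum (mult * dim) = 2*1 + 1*1 + 1*2 = 5 = chi_rho(e) = 5.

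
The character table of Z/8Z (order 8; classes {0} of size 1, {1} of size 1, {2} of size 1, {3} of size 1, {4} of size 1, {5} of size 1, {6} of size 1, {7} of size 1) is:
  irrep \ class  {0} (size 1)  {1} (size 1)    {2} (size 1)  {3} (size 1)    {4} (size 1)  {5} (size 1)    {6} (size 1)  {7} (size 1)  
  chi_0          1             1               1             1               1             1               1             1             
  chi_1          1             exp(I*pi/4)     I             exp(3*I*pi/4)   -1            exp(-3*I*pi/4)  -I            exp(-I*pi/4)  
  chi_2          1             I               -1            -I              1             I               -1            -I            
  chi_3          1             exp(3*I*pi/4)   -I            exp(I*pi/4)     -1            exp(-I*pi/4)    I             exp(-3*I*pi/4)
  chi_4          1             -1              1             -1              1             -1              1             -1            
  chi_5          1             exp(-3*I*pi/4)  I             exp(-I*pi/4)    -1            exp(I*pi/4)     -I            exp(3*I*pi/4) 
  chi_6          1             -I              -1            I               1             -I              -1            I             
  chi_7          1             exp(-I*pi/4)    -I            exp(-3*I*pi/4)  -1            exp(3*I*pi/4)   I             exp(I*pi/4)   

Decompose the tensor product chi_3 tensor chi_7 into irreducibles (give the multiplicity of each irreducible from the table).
chi_3 tensor chi_7 = chi_2 (all other irreducibles have multiplicity 0).

Working: The character of a tensor product is the pointwise product (chi_3 * chi_7)(C) = chi_3(C) * chi_7(C):
  {0}: (1)*(1), {1}: (exp(3*I*pi/4))*(exp(-I*pi/4)), {2}: (-I)*(-I), {3}: (exp(I*pi/4))*(exp(-3*I*pi/4)), {4}: (-1)*(-1), {5}: (exp(-I*pi/4))*(exp(3*I*pi/4)), {6}: (I)*(I), {7}: (exp(-3*I*pi/4))*(exp(I*pi/4))
so (chi_3 * chi_7) takes values
  {0} -> 1, {1} -> I, {2} -> -1, {3} -> -I, {4} -> 1, {5} -> I, {6} -> -1, {7} -> -I.
Now take the inner product of this character with each irreducible chi from the table, <chi_3*chi_7, chi> = (1/8) sum_C |C| (chi_3*chi_7)(C) conj(chi(C)):
  <chi_3*chi_7, chi_0> = (1/8)[1*(1)*conj(1) + 1*(I)*conj(1) + 1*(-1)*conj(1) + 1*(-I)*conj(1) + 1*(1)*conj(1) + 1*(I)*conj(1) + 1*(-1)*conj(1) + 1*(-I)*conj(1)]
      = (1/8)[(1) + (I) + (-1) + (-I) + (1) + (I) + (-1) + (-I)] = 0/8 = 0
  <chi_3*chi_7, chi_1> = (1/8)[1*(1)*conj(1) + 1*(I)*conj(exp(I*pi/4)) + 1*(-1)*conj(I) + 1*(-I)*conj(exp(3*I*pi/4)) + 1*(1)*conj(-1) + 1*(I)*conj(exp(-3*I*pi/4)) + 1*(-1)*conj(-I) + 1*(-I)*conj(exp(-I*pi/4))]
      = (1/8)[(1) + (exp(I*pi/4)) + (I) + (-exp(-I*pi/4)) + (-1) + (exp(-3*I*pi/4)) + (-I) + (-exp(3*I*pi/4))] = 0/8 = 0
  <chi_3*chi_7, chi_2> = (1/8)[1*(1)*conj(1) + 1*(I)*conj(I) + 1*(-1)*conj(-1) + 1*(-I)*conj(-I) + 1*(1)*conj(1) + 1*(I)*conj(I) + 1*(-1)*conj(-1) + 1*(-I)*conj(-I)]
      = (1/8)[(1) + (1) + (1) + (1) + (1) + (1) + (1) + (1)] = 8/8 = 1
  <chi_3*chi_7, chi_3> = (1/8)[1*(1)*conj(1) + 1*(I)*conj(exp(3*I*pi/4)) + 1*(-1)*conj(-I) + 1*(-I)*conj(exp(I*pi/4)) + 1*(1)*conj(-1) + 1*(I)*conj(exp(-I*pi/4)) + 1*(-1)*conj(I) + 1*(-I)*conj(exp(-3*I*pi/4))]
      = (1/8)[(1) + (exp(-I*pi/4)) + (-I) + (-exp(I*pi/4)) + (-1) + (exp(3*I*pi/4)) + (I) + (-exp(-3*I*pi/4))] = 0/8 = 0
  <chi_3*chi_7, chi_4> = (1/8)[1*(1)*conj(1) + 1*(I)*conj(-1) + 1*(-1)*conj(1) + 1*(-I)*conj(-1) + 1*(1)*conj(1) + 1*(I)*conj(-1) + 1*(-1)*conj(1) + 1*(-I)*conj(-1)]
      = (1/8)[(1) + (-I) + (-1) + (I) + (1) + (-I) + (-1) + (I)] = 0/8 = 0
  <chi_3*chi_7, chi_5> = (1/8)[1*(1)*conj(1) + 1*(I)*conj(exp(-3*I*pi/4)) + 1*(-1)*conj(I) + 1*(-I)*conj(exp(-I*pi/4)) + 1*(1)*conj(-1) + 1*(I)*conj(exp(I*pi/4)) + 1*(-1)*conj(-I) + 1*(-I)*conj(exp(3*I*pi/4))]
      = (1/8)[(1) + (exp(-3*I*pi/4)) + (I) + (-exp(3*I*pi/4)) + (-1) + (exp(I*pi/4)) + (-I) + (-exp(-I*pi/4))] = 0/8 = 0
  <chi_3*chi_7, chi_6> = (1/8)[1*(1)*conj(1) + 1*(I)*conj(-I) + 1*(-1)*conj(-1) + 1*(-I)*conj(I) + 1*(1)*conj(1) + 1*(I)*conj(-I) + 1*(-1)*conj(-1) + 1*(-I)*conj(I)]
      = (1/8)[(1) + (-1) + (1) + (-1) + (1) + (-1) + (1) + (-1)] = 0/8 = 0
  <chi_3*chi_7, chi_7> = (1/8)[1*(1)*conj(1) + 1*(I)*conj(exp(-I*pi/4)) + 1*(-1)*conj(-I) + 1*(-I)*conj(exp(-3*I*pi/4)) + 1*(1)*conj(-1) + 1*(I)*conj(exp(3*I*pi/4)) + 1*(-1)*conj(I) + 1*(-I)*conj(exp(I*pi/4))]
      = (1/8)[(1) + (exp(3*I*pi/4)) + (-I) + (-exp(-3*I*pi/4)) + (-1) + (exp(-I*pi/4)) + (I) + (-exp(I*pi/4))] = 0/8 = 0
(Exp terms are combined using exp(i*s)*conj(exp(i*t)) = exp(i*(s-t)), and sums of them are collapsed using the identity that for every m > 1 the m distinct m-th roots of unity sum to 0, e.g. 1 + exp(2*I*pi/3) + exp(-2*I*pi/3) = 0.)
Hence the multiplicities are chi_2: 1. Dimension check: dim(chi_3)*dim(chi_7) = 1*1 = 1 and sum (mult * dim) = 1*1 = 1.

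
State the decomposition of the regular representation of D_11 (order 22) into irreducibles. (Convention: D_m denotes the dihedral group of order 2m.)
Each irreducible V_i of dimension d_i appears with multiplicity d_i, i.e. rho_reg = (direct sum over all irreducibles V_i) d_i V_i. The irreducible dimensions for D_11 are 1, 1, 2, 2, 2, 2, 2: 2 irreducibles of dimension 1, each with multiplicity 1; 5 irreducibles of dimension 2, each with multiplicity 2. Total dimension 2*1*1 + 5*2*2 = 22 = |G|.

General theorem: in the regular representation of a finite group G, each irreducible appears with multiplicity equal to its dimension. Check: dim(rho_reg) = sum d_i^2 = 1 + 1 + 4 + 4 + 4 + 4 + 4 = 22 = |G|.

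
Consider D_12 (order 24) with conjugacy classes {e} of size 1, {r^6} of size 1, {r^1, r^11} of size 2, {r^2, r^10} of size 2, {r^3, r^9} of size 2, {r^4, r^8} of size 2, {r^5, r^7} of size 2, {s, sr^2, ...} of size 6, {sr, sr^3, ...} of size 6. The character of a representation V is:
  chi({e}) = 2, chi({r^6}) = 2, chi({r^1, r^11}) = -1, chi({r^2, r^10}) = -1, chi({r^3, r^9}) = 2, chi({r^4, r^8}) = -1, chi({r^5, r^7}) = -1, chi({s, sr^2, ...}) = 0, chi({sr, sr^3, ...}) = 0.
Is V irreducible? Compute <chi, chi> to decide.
Irreducible: <chi, chi> = 1.

Why: <chi, chi> = (1/|G|) sum_C |C| * |chi(C)|^2 = (1/24)[1*|2|^2 + 1*|2|^2 + 2*|-1|^2 + 2*|-1|^2 + 2*|2|^2 + 2*|-1|^2 + 2*|-1|^2 + 6*|0|^2 + 6*|0|^2]
  = (1/24)[(4) + (4) + (2) + (2) + (8) + (2) + (2) + (0) + (0)] = 24/24 = 1.
A character is irreducible iff <chi, chi> = 1, so this representation is irreducible.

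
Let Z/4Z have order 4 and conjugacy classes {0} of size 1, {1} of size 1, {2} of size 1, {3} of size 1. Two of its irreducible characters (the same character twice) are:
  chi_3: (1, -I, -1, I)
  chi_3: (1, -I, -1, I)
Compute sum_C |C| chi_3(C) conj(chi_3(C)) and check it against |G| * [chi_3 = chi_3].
Sum = 4 = |G| = 4; so <chi_3, chi_3> = 1 (norm-1 confirms irreducibility).

Working: Compute term by term over conjugacy classes (|C| * chi_3(C) * conj(chi_3(C))):
  1*(1)*conj(1) + 1*(-I)*conj(-I) + 1*(-1)*conj(-1) + 1*(I)*conj(I)
  = (1) + (1) + (1) + (1)
  = 4.
(Exp terms are combined using exp(i*s)*conj(exp(i*t)) = exp(i*(s-t)), and sums of them are collapsed using the identity that for every m > 1 the m distinct m-th roots of unity sum to 0, e.g. 1 + exp(2*I*pi/3) + exp(-2*I*pi/3) = 0.)
Dividing by |G| = 4 gives 4/4 = 1, matching the row-orthogonality relation <chi_3, chi_3> = [chi_3 = chi_3].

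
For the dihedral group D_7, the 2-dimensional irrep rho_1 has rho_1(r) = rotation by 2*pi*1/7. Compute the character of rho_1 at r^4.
chi_{rho_1}(r^4) = 2*cos(2*pi*1*4/7) = -2*cos(pi/7)

Argument: rho_1(r^4) is rotation by angle 2*pi*1*4/7, whose trace is 2*cos(2*pi*1*4/7) = -2*cos(pi/7).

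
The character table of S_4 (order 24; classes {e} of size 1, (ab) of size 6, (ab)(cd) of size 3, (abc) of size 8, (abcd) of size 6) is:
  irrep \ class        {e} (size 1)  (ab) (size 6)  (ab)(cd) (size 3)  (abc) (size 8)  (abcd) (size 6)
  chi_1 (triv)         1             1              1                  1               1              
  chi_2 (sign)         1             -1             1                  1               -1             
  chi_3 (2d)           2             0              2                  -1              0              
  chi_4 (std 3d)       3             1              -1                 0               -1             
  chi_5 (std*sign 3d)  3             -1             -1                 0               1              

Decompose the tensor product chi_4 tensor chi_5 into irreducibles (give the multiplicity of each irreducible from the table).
chi_4 tensor chi_5 = chi_2 + chi_3 + chi_4 + chi_5 (all other irreducibles have multiplicity 0).

Working: The character of a tensor product is the pointwise product (chi_4 * chi_5)(C) = chi_4(C) * chi_5(C):
  {e}: (3)*(3), (ab): (1)*(-1), (ab)(cd): (-1)*(-1), (abc): (0)*(0), (abcd): (-1)*(1)
so (chi_4 * chi_5) takes values
  {e} -> 9, (ab) -> -1, (ab)(cd) -> 1, (abc) -> 0, (abcd) -> -1.
Now take the inner product of this character with each irreducible chi from the table, <chi_4*chi_5, chi> = (1/24) sum_C |C| (chi_4*chi_5)(C) conj(chi(C)):
  <chi_4*chi_5, chi_1> = (1/24)[1*(9)*conj(1) + 6*(-1)*conj(1) + 3*(1)*conj(1) + 8*(0)*conj(1) + 6*(-1)*conj(1)]
      = (1/24)[(9) + (-6) + (3) + (0) + (-6)] = 0/24 = 0
  <chi_4*chi_5, chi_2> = (1/24)[1*(9)*conj(1) + 6*(-1)*conj(-1) + 3*(1)*conj(1) + 8*(0)*conj(1) + 6*(-1)*conj(-1)]
      = (1/24)[(9) + (6) + (3) + (0) + (6)] = 24/24 = 1
  <chi_4*chi_5, chi_3> = (1/24)[1*(9)*conj(2) + 6*(-1)*conj(0) + 3*(1)*conj(2) + 8*(0)*conj(-1) + 6*(-1)*conj(0)]
      = (1/24)[(18) + (0) + (6) + (0) + (0)] = 24/24 = 1
  <chi_4*chi_5, chi_4> = (1/24)[1*(9)*conj(3) + 6*(-1)*conj(1) + 3*(1)*conj(-1) + 8*(0)*conj(0) + 6*(-1)*conj(-1)]
      = (1/24)[(27) + (-6) + (-3) + (0) + (6)] = 24/24 = 1
  <chi_4*chi_5, chi_5> = (1/24)[1*(9)*conj(3) + 6*(-1)*conj(-1) + 3*(1)*conj(-1) + 8*(0)*conj(0) + 6*(-1)*conj(1)]
      = (1/24)[(27) + (6) + (-3) + (0) + (-6)] = 24/24 = 1
Hence the multiplicities are chi_2: 1, chi_3: 1, chi_4: 1, chi_5: 1. Dimension check: dim(chi_4)*dim(chi_5) = 3*3 = 9 and sum (mult * dim) = 1*1 + 1*2 + 1*3 + 1*3 = 9.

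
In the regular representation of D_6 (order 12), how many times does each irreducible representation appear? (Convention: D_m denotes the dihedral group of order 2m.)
Each irreducible V_i of dimension d_i appears with multiplicity d_i, i.e. rho_reg = (direct sum over all irreducibles V_i) d_i V_i. The irreducible dimensions for D_6 are 1, 1, 1, 1, 2, 2: 4 irreducibles of dimension 1, each with multiplicity 1; 2 irreducibles of dimension 2, each with multiplicity 2. Total dimension 4*1*1 + 2*2*2 = 12 = |G|.

Details: General theorem: in the regular representation of a finite group G, each irreducible appears with multiplicity equal to its dimension. Check: dim(rho_reg) = sum d_i^2 = 1 + 1 + 1 + 1 + 4 + 4 = 12 = |G|.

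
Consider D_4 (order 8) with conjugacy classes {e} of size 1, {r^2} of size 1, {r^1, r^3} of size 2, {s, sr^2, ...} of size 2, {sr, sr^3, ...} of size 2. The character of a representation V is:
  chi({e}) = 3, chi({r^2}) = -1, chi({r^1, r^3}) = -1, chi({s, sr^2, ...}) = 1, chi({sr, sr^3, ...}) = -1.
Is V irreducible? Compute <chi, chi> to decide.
Not irreducible (reducible): <chi, chi> = 2 > 1.

Working: <chi, chi> = (1/|G|) sum_C |C| * |chi(C)|^2 = (1/8)[1*|3|^2 + 1*|-1|^2 + 2*|-1|^2 + 2*|1|^2 + 2*|-1|^2]
  = (1/8)[(9) + (1) + (2) + (2) + (2)] = 16/8 = 2.
A character is irreducible iff <chi, chi> = 1, so this representation is reducible.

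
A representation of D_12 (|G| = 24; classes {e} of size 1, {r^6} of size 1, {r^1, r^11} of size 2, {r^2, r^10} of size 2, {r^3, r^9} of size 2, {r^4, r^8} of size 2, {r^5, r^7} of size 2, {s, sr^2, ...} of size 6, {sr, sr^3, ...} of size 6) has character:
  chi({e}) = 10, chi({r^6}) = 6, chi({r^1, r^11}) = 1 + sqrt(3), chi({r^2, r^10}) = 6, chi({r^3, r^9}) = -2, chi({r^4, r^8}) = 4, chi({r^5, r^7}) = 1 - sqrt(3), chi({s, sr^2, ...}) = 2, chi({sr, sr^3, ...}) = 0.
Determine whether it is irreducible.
Not irreducible (reducible): <chi, chi> = 12 > 1.

Solution. <chi, chi> = (1/|G|) sum_C |C| * |chi(C)|^2 = (1/24)[1*|10|^2 + 1*|6|^2 + 2*|1 + sqrt(3)|^2 + 2*|6|^2 + 2*|-2|^2 + 2*|4|^2 + 2*|1 - sqrt(3)|^2 + 6*|2|^2 + 6*|0|^2]
  = (1/24)[(100) + (36) + (4*sqrt(3) + 8) + (72) + (8) + (32) + (8 - 4*sqrt(3)) + (24) + (0)] = 288/24 = 12.
A character is irreducible iff <chi, chi> = 1, so this representation is reducible.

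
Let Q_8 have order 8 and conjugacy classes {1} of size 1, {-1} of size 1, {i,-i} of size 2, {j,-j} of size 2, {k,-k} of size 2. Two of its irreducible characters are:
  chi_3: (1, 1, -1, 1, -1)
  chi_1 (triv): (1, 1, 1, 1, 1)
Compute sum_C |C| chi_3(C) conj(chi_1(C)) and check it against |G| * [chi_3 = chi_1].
Sum = 0; so <chi_3, chi_1> = 0 (distinct irreducibles are orthogonal).

Solution. Compute term by term over conjugacy classes (|C| * chi_3(C) * conj(chi_1(C))):
  1*(1)*conj(1) + 1*(1)*conj(1) + 2*(-1)*conj(1) + 2*(1)*conj(1) + 2*(-1)*conj(1)
  = (1) + (1) + (-2) + (2) + (-2)
  = 0.
Dividing by |G| = 8 gives 0/8 = 0, matching the row-orthogonality relation <chi_3, chi_1> = [chi_3 = chi_1].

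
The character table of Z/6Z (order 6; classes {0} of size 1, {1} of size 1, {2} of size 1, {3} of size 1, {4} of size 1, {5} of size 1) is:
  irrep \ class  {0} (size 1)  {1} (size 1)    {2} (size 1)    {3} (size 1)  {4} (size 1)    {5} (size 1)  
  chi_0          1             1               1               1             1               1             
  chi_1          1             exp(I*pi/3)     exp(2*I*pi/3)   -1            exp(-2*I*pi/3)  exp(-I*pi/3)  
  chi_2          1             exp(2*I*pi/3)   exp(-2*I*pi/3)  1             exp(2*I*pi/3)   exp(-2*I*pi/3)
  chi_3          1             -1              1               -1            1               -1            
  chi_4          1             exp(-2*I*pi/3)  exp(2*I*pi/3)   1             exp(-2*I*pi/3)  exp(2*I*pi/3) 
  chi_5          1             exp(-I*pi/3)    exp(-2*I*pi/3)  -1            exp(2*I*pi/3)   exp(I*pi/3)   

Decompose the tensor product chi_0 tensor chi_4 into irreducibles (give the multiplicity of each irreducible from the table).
chi_0 tensor chi_4 = chi_4 (all other irreducibles have multiplicity 0).

Working: The character of a tensor product is the pointwise product (chi_0 * chi_4)(C) = chi_0(C) * chi_4(C):
  {0}: (1)*(1), {1}: (1)*(exp(-2*I*pi/3)), {2}: (1)*(exp(2*I*pi/3)), {3}: (1)*(1), {4}: (1)*(exp(-2*I*pi/3)), {5}: (1)*(exp(2*I*pi/3))
so (chi_0 * chi_4) takes values
  {0} -> 1, {1} -> exp(-2*I*pi/3), {2} -> exp(2*I*pi/3), {3} -> 1, {4} -> exp(-2*I*pi/3), {5} -> exp(2*I*pi/3).
Now take the inner product of this character with each irreducible chi from the table, <chi_0*chi_4, chi> = (1/6) sum_C |C| (chi_0*chi_4)(C) conj(chi(C)):
  <chi_0*chi_4, chi_0> = (1/6)[1*(1)*conj(1) + 1*(exp(-2*I*pi/3))*conj(1) + 1*(exp(2*I*pi/3))*conj(1) + 1*(1)*conj(1) + 1*(exp(-2*I*pi/3))*conj(1) + 1*(exp(2*I*pi/3))*conj(1)]
      = (1/6)[(1) + (exp(-2*I*pi/3)) + (exp(2*I*pi/3)) + (1) + (exp(-2*I*pi/3)) + (exp(2*I*pi/3))] = 0/6 = 0
  <chi_0*chi_4, chi_1> = (1/6)[1*(1)*conj(1) + 1*(exp(-2*I*pi/3))*conj(exp(I*pi/3)) + 1*(exp(2*I*pi/3))*conj(exp(2*I*pi/3)) + 1*(1)*conj(-1) + 1*(exp(-2*I*pi/3))*conj(exp(-2*I*pi/3)) + 1*(exp(2*I*pi/3))*conj(exp(-I*pi/3))]
      = (1/6)[(1) + (-1) + (1) + (-1) + (1) + (-1)] = 0/6 = 0
  <chi_0*chi_4, chi_2> = (1/6)[1*(1)*conj(1) + 1*(exp(-2*I*pi/3))*conj(exp(2*I*pi/3)) + 1*(exp(2*I*pi/3))*conj(exp(-2*I*pi/3)) + 1*(1)*conj(1) + 1*(exp(-2*I*pi/3))*conj(exp(2*I*pi/3)) + 1*(exp(2*I*pi/3))*conj(exp(-2*I*pi/3))]
      = (1/6)[(1) + (exp(2*I*pi/3)) + (exp(-2*I*pi/3)) + (1) + (exp(2*I*pi/3)) + (exp(-2*I*pi/3))] = 0/6 = 0
  <chi_0*chi_4, chi_3> = (1/6)[1*(1)*conj(1) + 1*(exp(-2*I*pi/3))*conj(-1) + 1*(exp(2*I*pi/3))*conj(1) + 1*(1)*conj(-1) + 1*(exp(-2*I*pi/3))*conj(1) + 1*(exp(2*I*pi/3))*conj(-1)]
      = (1/6)[(1) + (-exp(-2*I*pi/3)) + (exp(2*I*pi/3)) + (-1) + (exp(-2*I*pi/3)) + (-exp(2*I*pi/3))] = 0/6 = 0
  <chi_0*chi_4, chi_4> = (1/6)[1*(1)*conj(1) + 1*(exp(-2*I*pi/3))*conj(exp(-2*I*pi/3)) + 1*(exp(2*I*pi/3))*conj(exp(2*I*pi/3)) + 1*(1)*conj(1) + 1*(exp(-2*I*pi/3))*conj(exp(-2*I*pi/3)) + 1*(exp(2*I*pi/3))*conj(exp(2*I*pi/3))]
      = (1/6)[(1) + (1) + (1) + (1) + (1) + (1)] = 6/6 = 1
  <chi_0*chi_4, chi_5> = (1/6)[1*(1)*conj(1) + 1*(exp(-2*I*pi/3))*conj(exp(-I*pi/3)) + 1*(exp(2*I*pi/3))*conj(exp(-2*I*pi/3)) + 1*(1)*conj(-1) + 1*(exp(-2*I*pi/3))*conj(exp(2*I*pi/3)) + 1*(exp(2*I*pi/3))*conj(exp(I*pi/3))]
      = (1/6)[(1) + (exp(-I*pi/3)) + (exp(-2*I*pi/3)) + (-1) + (exp(2*I*pi/3)) + (exp(I*pi/3))] = 0/6 = 0
(Exp terms are combined using exp(i*s)*conj(exp(i*t)) = exp(i*(s-t)), and sums of them are collapsed using the identity that for every m > 1 the m distinct m-th roots of unity sum to 0, e.g. 1 + exp(2*I*pi/3) + exp(-2*I*pi/3) = 0.)
Hence the multiplicities are chi_4: 1. Dimension check: dim(chi_0)*dim(chi_4) = 1*1 = 1 and sum (mult * dim) = 1*1 = 1.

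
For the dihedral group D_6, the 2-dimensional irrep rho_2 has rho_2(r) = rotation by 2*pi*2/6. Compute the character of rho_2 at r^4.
chi_{rho_2}(r^4) = 2*cos(2*pi*2*4/6) = -1

Explanation: rho_2(r^4) is rotation by angle 2*pi*2*4/6, whose trace is 2*cos(2*pi*2*4/6) = -1.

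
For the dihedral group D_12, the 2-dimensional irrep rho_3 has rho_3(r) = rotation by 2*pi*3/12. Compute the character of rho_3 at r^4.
chi_{rho_3}(r^4) = 2*cos(2*pi*3*4/12) = 2

Reasoning: rho_3(r^4) is rotation by angle 2*pi*3*4/12, whose trace is 2*cos(2*pi*3*4/12) = 2.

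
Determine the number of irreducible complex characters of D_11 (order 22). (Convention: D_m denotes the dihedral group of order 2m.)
7

Solution. The number of irreducible complex representations of a finite group equals its number of conjugacy classes. D_11 has 7 conjugacy classes ((n+3)/2 for n odd), so D_11 (order 22) has exactly 7 irreducible complex representations.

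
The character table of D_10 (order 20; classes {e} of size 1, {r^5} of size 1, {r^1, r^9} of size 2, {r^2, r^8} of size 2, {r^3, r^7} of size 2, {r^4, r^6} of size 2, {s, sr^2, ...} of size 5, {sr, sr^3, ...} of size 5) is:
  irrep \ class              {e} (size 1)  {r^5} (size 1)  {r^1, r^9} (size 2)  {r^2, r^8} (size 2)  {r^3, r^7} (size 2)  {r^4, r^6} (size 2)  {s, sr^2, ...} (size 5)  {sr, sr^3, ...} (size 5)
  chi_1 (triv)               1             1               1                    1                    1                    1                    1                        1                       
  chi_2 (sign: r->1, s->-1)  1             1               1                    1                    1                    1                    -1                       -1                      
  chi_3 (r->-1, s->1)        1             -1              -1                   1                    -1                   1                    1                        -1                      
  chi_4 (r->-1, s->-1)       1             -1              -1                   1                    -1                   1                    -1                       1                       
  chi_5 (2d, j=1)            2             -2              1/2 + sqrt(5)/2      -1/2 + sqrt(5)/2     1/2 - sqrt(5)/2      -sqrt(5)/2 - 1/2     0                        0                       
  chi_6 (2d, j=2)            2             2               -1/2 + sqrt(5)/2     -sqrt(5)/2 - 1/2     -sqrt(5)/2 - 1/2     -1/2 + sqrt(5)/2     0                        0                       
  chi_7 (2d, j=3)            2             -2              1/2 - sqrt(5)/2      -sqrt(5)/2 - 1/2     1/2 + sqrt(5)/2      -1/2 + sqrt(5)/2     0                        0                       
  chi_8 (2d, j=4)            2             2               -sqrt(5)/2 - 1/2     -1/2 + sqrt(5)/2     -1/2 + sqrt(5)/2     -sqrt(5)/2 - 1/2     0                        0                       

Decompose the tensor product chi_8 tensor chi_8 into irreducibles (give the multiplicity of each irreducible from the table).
chi_8 tensor chi_8 = chi_1 + chi_2 + chi_6 (all other irreducibles have multiplicity 0).

The character of a tensor product is the pointwise product (chi_8 * chi_8)(C) = chi_8(C) * chi_8(C):
  {e}: (2)*(2), {r^5}: (2)*(2), {r^1, r^9}: (-sqrt(5)/2 - 1/2)*(-sqrt(5)/2 - 1/2), {r^2, r^8}: (-1/2 + sqrt(5)/2)*(-1/2 + sqrt(5)/2), {r^3, r^7}: (-1/2 + sqrt(5)/2)*(-1/2 + sqrt(5)/2), {r^4, r^6}: (-sqrt(5)/2 - 1/2)*(-sqrt(5)/2 - 1/2), {s, sr^2, ...}: (0)*(0), {sr, sr^3, ...}: (0)*(0)
so (chi_8 * chi_8) takes values
  {e} -> 4, {r^5} -> 4, {r^1, r^9} -> sqrt(5)/2 + 3/2, {r^2, r^8} -> 3/2 - sqrt(5)/2, {r^3, r^7} -> 3/2 - sqrt(5)/2, {r^4, r^6} -> sqrt(5)/2 + 3/2, {s, sr^2, ...} -> 0, {sr, sr^3, ...} -> 0.
Now take the inner product of this character with each irreducible chi from the table, <chi_8*chi_8, chi> = (1/20) sum_C |C| (chi_8*chi_8)(C) conj(chi(C)):
  <chi_8*chi_8, chi_1> = (1/20)[1*(4)*conj(1) + 1*(4)*conj(1) + 2*(sqrt(5)/2 + 3/2)*conj(1) + 2*(3/2 - sqrt(5)/2)*conj(1) + 2*(3/2 - sqrt(5)/2)*conj(1) + 2*(sqrt(5)/2 + 3/2)*conj(1) + 5*(0)*conj(1) + 5*(0)*conj(1)]
      = (1/20)[(4) + (4) + (sqrt(5) + 3) + (3 - sqrt(5)) + (3 - sqrt(5)) + (sqrt(5) + 3) + (0) + (0)] = 20/20 = 1
  <chi_8*chi_8, chi_2> = (1/20)[1*(4)*conj(1) + 1*(4)*conj(1) + 2*(sqrt(5)/2 + 3/2)*conj(1) + 2*(3/2 - sqrt(5)/2)*conj(1) + 2*(3/2 - sqrt(5)/2)*conj(1) + 2*(sqrt(5)/2 + 3/2)*conj(1) + 5*(0)*conj(-1) + 5*(0)*conj(-1)]
      = (1/20)[(4) + (4) + (sqrt(5) + 3) + (3 - sqrt(5)) + (3 - sqrt(5)) + (sqrt(5) + 3) + (0) + (0)] = 20/20 = 1
  <chi_8*chi_8, chi_3> = (1/20)[1*(4)*conj(1) + 1*(4)*conj(-1) + 2*(sqrt(5)/2 + 3/2)*conj(-1) + 2*(3/2 - sqrt(5)/2)*conj(1) + 2*(3/2 - sqrt(5)/2)*conj(-1) + 2*(sqrt(5)/2 + 3/2)*conj(1) + 5*(0)*conj(1) + 5*(0)*conj(-1)]
      = (1/20)[(4) + (-4) + (-3 - sqrt(5)) + (3 - sqrt(5)) + (-3 + sqrt(5)) + (sqrt(5) + 3) + (0) + (0)] = 0/20 = 0
  <chi_8*chi_8, chi_4> = (1/20)[1*(4)*conj(1) + 1*(4)*conj(-1) + 2*(sqrt(5)/2 + 3/2)*conj(-1) + 2*(3/2 - sqrt(5)/2)*conj(1) + 2*(3/2 - sqrt(5)/2)*conj(-1) + 2*(sqrt(5)/2 + 3/2)*conj(1) + 5*(0)*conj(-1) + 5*(0)*conj(1)]
      = (1/20)[(4) + (-4) + (-3 - sqrt(5)) + (3 - sqrt(5)) + (-3 + sqrt(5)) + (sqrt(5) + 3) + (0) + (0)] = 0/20 = 0
  <chi_8*chi_8, chi_5> = (1/20)[1*(4)*conj(2) + 1*(4)*conj(-2) + 2*(sqrt(5)/2 + 3/2)*conj(1/2 + sqrt(5)/2) + 2*(3/2 - sqrt(5)/2)*conj(-1/2 + sqrt(5)/2) + 2*(3/2 - sqrt(5)/2)*conj(1/2 - sqrt(5)/2) + 2*(sqrt(5)/2 + 3/2)*conj(-sqrt(5)/2 - 1/2) + 5*(0)*conj(0) + 5*(0)*conj(0)]
      = (1/20)[(8) + (-8) + (4 + 2*sqrt(5)) + (-4 + 2*sqrt(5)) + (4 - 2*sqrt(5)) + (-2*sqrt(5) - 4) + (0) + (0)] = 0/20 = 0
  <chi_8*chi_8, chi_6> = (1/20)[1*(4)*conj(2) + 1*(4)*conj(2) + 2*(sqrt(5)/2 + 3/2)*conj(-1/2 + sqrt(5)/2) + 2*(3/2 - sqrt(5)/2)*conj(-sqrt(5)/2 - 1/2) + 2*(3/2 - sqrt(5)/2)*conj(-sqrt(5)/2 - 1/2) + 2*(sqrt(5)/2 + 3/2)*conj(-1/2 + sqrt(5)/2) + 5*(0)*conj(0) + 5*(0)*conj(0)]
      = (1/20)[(8) + (8) + (1 + sqrt(5)) + (1 - sqrt(5)) + (1 - sqrt(5)) + (1 + sqrt(5)) + (0) + (0)] = 20/20 = 1
  <chi_8*chi_8, chi_7> = (1/20)[1*(4)*conj(2) + 1*(4)*conj(-2) + 2*(sqrt(5)/2 + 3/2)*conj(1/2 - sqrt(5)/2) + 2*(3/2 - sqrt(5)/2)*conj(-sqrt(5)/2 - 1/2) + 2*(3/2 - sqrt(5)/2)*conj(1/2 + sqrt(5)/2) + 2*(sqrt(5)/2 + 3/2)*conj(-1/2 + sqrt(5)/2) + 5*(0)*conj(0) + 5*(0)*conj(0)]
      = (1/20)[(8) + (-8) + (-sqrt(5) - 1) + (1 - sqrt(5)) + (-1 + sqrt(5)) + (1 + sqrt(5)) + (0) + (0)] = 0/20 = 0
  <chi_8*chi_8, chi_8> = (1/20)[1*(4)*conj(2) + 1*(4)*conj(2) + 2*(sqrt(5)/2 + 3/2)*conj(-sqrt(5)/2 - 1/2) + 2*(3/2 - sqrt(5)/2)*conj(-1/2 + sqrt(5)/2) + 2*(3/2 - sqrt(5)/2)*conj(-1/2 + sqrt(5)/2) + 2*(sqrt(5)/2 + 3/2)*conj(-sqrt(5)/2 - 1/2) + 5*(0)*conj(0) + 5*(0)*conj(0)]
      = (1/20)[(8) + (8) + (-2*sqrt(5) - 4) + (-4 + 2*sqrt(5)) + (-4 + 2*sqrt(5)) + (-2*sqrt(5) - 4) + (0) + (0)] = 0/20 = 0
Hence the multiplicities are chi_1: 1, chi_2: 1, chi_6: 1. Dimension check: dim(chi_8)*dim(chi_8) = 2*2 = 4 and sum (mult * dim) = 1*1 + 1*1 + 1*2 = 4.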